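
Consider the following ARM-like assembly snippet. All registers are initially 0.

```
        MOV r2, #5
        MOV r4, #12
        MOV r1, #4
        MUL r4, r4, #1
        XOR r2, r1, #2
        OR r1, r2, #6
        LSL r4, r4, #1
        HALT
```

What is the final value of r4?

24

MOV r2, #5 → r2=5
MOV r4, #12 → r4=12
MOV r1, #4 → r1=4
MUL r4, r4, #1 → r4=12*1=12
XOR r2, r1, #2 → r2=4^2=6
OR r1, r2, #6 → r1=6|6=6
LSL r4, r4, #1 → r4=12<<1=24
halt.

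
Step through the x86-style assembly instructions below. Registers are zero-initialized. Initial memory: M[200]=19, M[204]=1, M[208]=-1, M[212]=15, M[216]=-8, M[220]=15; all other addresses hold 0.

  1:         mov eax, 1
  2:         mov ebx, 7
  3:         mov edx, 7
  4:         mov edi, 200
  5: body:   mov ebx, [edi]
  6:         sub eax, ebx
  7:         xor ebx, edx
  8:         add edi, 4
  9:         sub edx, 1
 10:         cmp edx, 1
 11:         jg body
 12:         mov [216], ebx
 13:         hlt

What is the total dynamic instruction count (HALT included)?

eax=1
ebx=7
edx=7
edi=200
ebx=M[200]=19
eax=1-19=-18
ebx=19^7=20
edi=200+4=204
edx=7-1=6
cmp edx, 1  (cmp 6,1)
jg body: taken
ebx=M[204]=1
eax=(-18)-1=-19
ebx=1^6=7
edi=204+4=208
edx=6-1=5
cmp edx, 1  (cmp 5,1)
jg body: taken
ebx=M[208]=-1
eax=(-19)-(-1)=-18
ebx=(-1)^5=-6
edi=208+4=212
edx=5-1=4
cmp edx, 1  (cmp 4,1)
jg body: taken
ebx=M[212]=15
eax=(-18)-15=-33
ebx=15^4=11
edi=212+4=216
edx=4-1=3
cmp edx, 1  (cmp 3,1)
jg body: taken
ebx=M[216]=-8
eax=(-33)-(-8)=-25
ebx=(-8)^3=-5
edi=216+4=220
edx=3-1=2
cmp edx, 1  (cmp 2,1)
jg body: taken
ebx=M[220]=15
eax=(-25)-15=-40
ebx=15^2=13
edi=220+4=224
edx=2-1=1
cmp edx, 1  (cmp 1,1)
jg body: not taken
mov [216], ebx → M[216]=13
halt.
Total executed instructions: 48.

48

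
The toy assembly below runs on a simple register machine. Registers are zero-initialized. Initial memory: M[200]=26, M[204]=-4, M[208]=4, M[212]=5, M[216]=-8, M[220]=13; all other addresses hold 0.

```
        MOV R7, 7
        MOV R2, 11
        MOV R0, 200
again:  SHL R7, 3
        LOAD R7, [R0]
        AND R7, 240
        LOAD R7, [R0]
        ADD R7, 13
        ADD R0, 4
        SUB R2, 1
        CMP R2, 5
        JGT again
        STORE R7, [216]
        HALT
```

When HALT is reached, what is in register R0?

after MOV R7, 7: R7=7
after MOV R2, 11: R2=11
after MOV R0, 200: R0=200
after SHL R7, 3: R7=7<<3=56
after LOAD R7, [R0]: R7=M[200]=26
after AND R7, 240: R7=26&240=16
after LOAD R7, [R0]: R7=M[200]=26
after ADD R7, 13: R7=26+13=39
after ADD R0, 4: R0=200+4=204
after SUB R2, 1: R2=11-1=10
CMP R2, 5  (cmp 10,5)
JGT again: taken
after SHL R7, 3: R7=39<<3=312
after LOAD R7, [R0]: R7=M[204]=-4
after AND R7, 240: R7=(-4)&240=240
after LOAD R7, [R0]: R7=M[204]=-4
after ADD R7, 13: R7=(-4)+13=9
after ADD R0, 4: R0=204+4=208
after SUB R2, 1: R2=10-1=9
CMP R2, 5  (cmp 9,5)
JGT again: taken
after SHL R7, 3: R7=9<<3=72
after LOAD R7, [R0]: R7=M[208]=4
after AND R7, 240: R7=4&240=0
after LOAD R7, [R0]: R7=M[208]=4
after ADD R7, 13: R7=4+13=17
after ADD R0, 4: R0=208+4=212
after SUB R2, 1: R2=9-1=8
CMP R2, 5  (cmp 8,5)
JGT again: taken
after SHL R7, 3: R7=17<<3=136
after LOAD R7, [R0]: R7=M[212]=5
after AND R7, 240: R7=5&240=0
after LOAD R7, [R0]: R7=M[212]=5
after ADD R7, 13: R7=5+13=18
after ADD R0, 4: R0=212+4=216
after SUB R2, 1: R2=8-1=7
CMP R2, 5  (cmp 7,5)
JGT again: taken
after SHL R7, 3: R7=18<<3=144
after LOAD R7, [R0]: R7=M[216]=-8
after AND R7, 240: R7=(-8)&240=240
after LOAD R7, [R0]: R7=M[216]=-8
after ADD R7, 13: R7=(-8)+13=5
after ADD R0, 4: R0=216+4=220
after SUB R2, 1: R2=7-1=6
CMP R2, 5  (cmp 6,5)
JGT again: taken
after SHL R7, 3: R7=5<<3=40
after LOAD R7, [R0]: R7=M[220]=13
after AND R7, 240: R7=13&240=0
after LOAD R7, [R0]: R7=M[220]=13
after ADD R7, 13: R7=13+13=26
after ADD R0, 4: R0=220+4=224
after SUB R2, 1: R2=6-1=5
CMP R2, 5  (cmp 5,5)
JGT again: not taken
STORE R7, [216] → M[216]=26
halt.

224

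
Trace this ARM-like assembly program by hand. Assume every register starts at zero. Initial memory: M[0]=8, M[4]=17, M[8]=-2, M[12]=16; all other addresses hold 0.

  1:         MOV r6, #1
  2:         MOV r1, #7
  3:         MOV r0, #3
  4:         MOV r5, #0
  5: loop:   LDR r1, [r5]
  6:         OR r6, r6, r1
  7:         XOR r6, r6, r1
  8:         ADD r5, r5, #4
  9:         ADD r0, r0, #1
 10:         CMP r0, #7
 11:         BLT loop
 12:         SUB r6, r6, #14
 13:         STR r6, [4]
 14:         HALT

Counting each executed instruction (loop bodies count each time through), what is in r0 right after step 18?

r6=1
r1=7
r0=3
r5=0
r1=M[0]=8
r6=1|8=9
r6=9^8=1
r5=0+4=4
r0=3+1=4
CMP r0, #7  (cmp 4,7)
BLT loop: taken
r1=M[4]=17
r6=1|17=17
r6=17^17=0
r5=4+4=8
r0=4+1=5
CMP r0, #7  (cmp 5,7)
BLT loop: taken
After step 18: r0 = 5.

5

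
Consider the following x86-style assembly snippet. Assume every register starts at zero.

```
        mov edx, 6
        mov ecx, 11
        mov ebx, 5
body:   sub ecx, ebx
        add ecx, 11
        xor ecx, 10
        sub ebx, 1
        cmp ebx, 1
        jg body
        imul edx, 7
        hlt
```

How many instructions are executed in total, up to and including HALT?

edx=6
ecx=11
ebx=5
ecx=11-5=6
ecx=6+11=17
ecx=17^10=27
ebx=5-1=4
cmp ebx, 1  (cmp 4,1)
jg body: taken
ecx=27-4=23
ecx=23+11=34
ecx=34^10=40
ebx=4-1=3
cmp ebx, 1  (cmp 3,1)
jg body: taken
ecx=40-3=37
ecx=37+11=48
ecx=48^10=58
ebx=3-1=2
cmp ebx, 1  (cmp 2,1)
jg body: taken
ecx=58-2=56
ecx=56+11=67
ecx=67^10=73
ebx=2-1=1
cmp ebx, 1  (cmp 1,1)
jg body: not taken
edx=6*7=42
halt.
Total executed instructions: 29.

29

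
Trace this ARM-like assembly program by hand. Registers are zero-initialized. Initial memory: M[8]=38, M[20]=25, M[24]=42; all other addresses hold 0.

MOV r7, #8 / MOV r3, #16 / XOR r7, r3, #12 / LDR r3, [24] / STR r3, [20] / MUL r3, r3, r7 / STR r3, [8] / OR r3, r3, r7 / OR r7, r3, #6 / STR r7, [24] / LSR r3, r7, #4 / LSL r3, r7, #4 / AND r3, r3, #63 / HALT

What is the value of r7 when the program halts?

1182

after MOV r7, #8: r7=8
after MOV r3, #16: r3=16
after XOR r7, r3, #12: r7=16^12=28
after LDR r3, [24]: r3=M[24]=42
STR r3, [20] → M[20]=42
after MUL r3, r3, r7: r3=42*28=1176
STR r3, [8] → M[8]=1176
after OR r3, r3, r7: r3=1176|28=1180
after OR r7, r3, #6: r7=1180|6=1182
STR r7, [24] → M[24]=1182
after LSR r3, r7, #4: r3=1182>>4=73
after LSL r3, r7, #4: r3=1182<<4=18912
after AND r3, r3, #63: r3=18912&63=32
halt.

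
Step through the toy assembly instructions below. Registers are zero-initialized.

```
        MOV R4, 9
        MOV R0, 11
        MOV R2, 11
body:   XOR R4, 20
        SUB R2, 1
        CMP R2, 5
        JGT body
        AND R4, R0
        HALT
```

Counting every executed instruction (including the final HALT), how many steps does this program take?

29

MOV R4, 9 → R4=9
MOV R0, 11 → R0=11
MOV R2, 11 → R2=11
XOR R4, 20 → R4=9^20=29
SUB R2, 1 → R2=11-1=10
CMP R2, 5  (cmp 10,5)
JGT body: taken
XOR R4, 20 → R4=29^20=9
SUB R2, 1 → R2=10-1=9
CMP R2, 5  (cmp 9,5)
JGT body: taken
XOR R4, 20 → R4=9^20=29
SUB R2, 1 → R2=9-1=8
CMP R2, 5  (cmp 8,5)
JGT body: taken
XOR R4, 20 → R4=29^20=9
SUB R2, 1 → R2=8-1=7
CMP R2, 5  (cmp 7,5)
JGT body: taken
XOR R4, 20 → R4=9^20=29
SUB R2, 1 → R2=7-1=6
CMP R2, 5  (cmp 6,5)
JGT body: taken
XOR R4, 20 → R4=29^20=9
SUB R2, 1 → R2=6-1=5
CMP R2, 5  (cmp 5,5)
JGT body: not taken
AND R4, R0 → R4=9&11=9
halt.
Total executed instructions: 29.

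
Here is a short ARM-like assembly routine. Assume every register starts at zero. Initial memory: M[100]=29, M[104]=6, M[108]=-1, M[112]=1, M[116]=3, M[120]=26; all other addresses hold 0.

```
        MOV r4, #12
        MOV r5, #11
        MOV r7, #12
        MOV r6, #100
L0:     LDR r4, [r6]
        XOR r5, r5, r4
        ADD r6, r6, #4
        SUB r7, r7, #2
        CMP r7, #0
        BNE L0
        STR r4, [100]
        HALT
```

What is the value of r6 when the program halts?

MOV r4, #12 → r4=12
MOV r5, #11 → r5=11
MOV r7, #12 → r7=12
MOV r6, #100 → r6=100
LDR r4, [r6] → r4=M[100]=29
XOR r5, r5, r4 → r5=11^29=22
ADD r6, r6, #4 → r6=100+4=104
SUB r7, r7, #2 → r7=12-2=10
CMP r7, #0  (cmp 10,0)
BNE L0: taken
LDR r4, [r6] → r4=M[104]=6
XOR r5, r5, r4 → r5=22^6=16
ADD r6, r6, #4 → r6=104+4=108
SUB r7, r7, #2 → r7=10-2=8
CMP r7, #0  (cmp 8,0)
BNE L0: taken
LDR r4, [r6] → r4=M[108]=-1
XOR r5, r5, r4 → r5=16^(-1)=-17
ADD r6, r6, #4 → r6=108+4=112
SUB r7, r7, #2 → r7=8-2=6
CMP r7, #0  (cmp 6,0)
BNE L0: taken
LDR r4, [r6] → r4=M[112]=1
XOR r5, r5, r4 → r5=(-17)^1=-18
ADD r6, r6, #4 → r6=112+4=116
SUB r7, r7, #2 → r7=6-2=4
CMP r7, #0  (cmp 4,0)
BNE L0: taken
LDR r4, [r6] → r4=M[116]=3
XOR r5, r5, r4 → r5=(-18)^3=-19
ADD r6, r6, #4 → r6=116+4=120
SUB r7, r7, #2 → r7=4-2=2
CMP r7, #0  (cmp 2,0)
BNE L0: taken
LDR r4, [r6] → r4=M[120]=26
XOR r5, r5, r4 → r5=(-19)^26=-9
ADD r6, r6, #4 → r6=120+4=124
SUB r7, r7, #2 → r7=2-2=0
CMP r7, #0  (cmp 0,0)
BNE L0: not taken
STR r4, [100] → M[100]=26
halt.

124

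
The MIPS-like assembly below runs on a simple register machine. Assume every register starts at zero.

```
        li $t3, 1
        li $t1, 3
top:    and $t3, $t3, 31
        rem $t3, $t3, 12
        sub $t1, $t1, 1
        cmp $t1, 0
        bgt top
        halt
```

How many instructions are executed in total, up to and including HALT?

18

after li $t3, 1: $t3=1
after li $t1, 3: $t1=3
after and $t3, $t3, 31: $t3=1&31=1
after rem $t3, $t3, 12: $t3=1%12=1
after sub $t1, $t1, 1: $t1=3-1=2
cmp $t1, 0  (cmp 2,0)
bgt top: taken
after and $t3, $t3, 31: $t3=1&31=1
after rem $t3, $t3, 12: $t3=1%12=1
after sub $t1, $t1, 1: $t1=2-1=1
cmp $t1, 0  (cmp 1,0)
bgt top: taken
after and $t3, $t3, 31: $t3=1&31=1
after rem $t3, $t3, 12: $t3=1%12=1
after sub $t1, $t1, 1: $t1=1-1=0
cmp $t1, 0  (cmp 0,0)
bgt top: not taken
halt.
Total executed instructions: 18.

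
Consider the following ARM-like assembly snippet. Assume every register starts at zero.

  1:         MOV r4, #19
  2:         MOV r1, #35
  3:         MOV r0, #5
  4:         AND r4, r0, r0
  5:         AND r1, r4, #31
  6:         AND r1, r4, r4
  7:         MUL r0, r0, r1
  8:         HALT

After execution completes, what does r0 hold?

after MOV r4, #19: r4=19
after MOV r1, #35: r1=35
after MOV r0, #5: r0=5
after AND r4, r0, r0: r4=5&5=5
after AND r1, r4, #31: r1=5&31=5
after AND r1, r4, r4: r1=5&5=5
after MUL r0, r0, r1: r0=5*5=25
halt.

25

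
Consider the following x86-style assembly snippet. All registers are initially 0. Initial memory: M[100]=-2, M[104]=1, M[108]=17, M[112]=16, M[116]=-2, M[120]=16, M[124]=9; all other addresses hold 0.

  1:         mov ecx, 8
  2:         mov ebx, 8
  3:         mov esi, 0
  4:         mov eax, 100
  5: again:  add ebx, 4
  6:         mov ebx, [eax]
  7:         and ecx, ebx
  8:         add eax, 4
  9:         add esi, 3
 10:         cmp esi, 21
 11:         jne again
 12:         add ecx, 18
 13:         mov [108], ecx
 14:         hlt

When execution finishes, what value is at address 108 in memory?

18

ecx=8
ebx=8
esi=0
eax=100
ebx=8+4=12
ebx=M[100]=-2
ecx=8&(-2)=8
eax=100+4=104
esi=0+3=3
cmp esi, 21  (cmp 3,21)
jne again: taken
ebx=(-2)+4=2
ebx=M[104]=1
ecx=8&1=0
eax=104+4=108
esi=3+3=6
cmp esi, 21  (cmp 6,21)
jne again: taken
ebx=1+4=5
ebx=M[108]=17
ecx=0&17=0
eax=108+4=112
esi=6+3=9
cmp esi, 21  (cmp 9,21)
jne again: taken
ebx=17+4=21
ebx=M[112]=16
ecx=0&16=0
eax=112+4=116
esi=9+3=12
cmp esi, 21  (cmp 12,21)
jne again: taken
ebx=16+4=20
ebx=M[116]=-2
ecx=0&(-2)=0
eax=116+4=120
esi=12+3=15
cmp esi, 21  (cmp 15,21)
jne again: taken
ebx=(-2)+4=2
ebx=M[120]=16
ecx=0&16=0
eax=120+4=124
esi=15+3=18
cmp esi, 21  (cmp 18,21)
jne again: taken
ebx=16+4=20
ebx=M[124]=9
ecx=0&9=0
eax=124+4=128
esi=18+3=21
cmp esi, 21  (cmp 21,21)
jne again: not taken
ecx=0+18=18
mov [108], ecx → M[108]=18
halt.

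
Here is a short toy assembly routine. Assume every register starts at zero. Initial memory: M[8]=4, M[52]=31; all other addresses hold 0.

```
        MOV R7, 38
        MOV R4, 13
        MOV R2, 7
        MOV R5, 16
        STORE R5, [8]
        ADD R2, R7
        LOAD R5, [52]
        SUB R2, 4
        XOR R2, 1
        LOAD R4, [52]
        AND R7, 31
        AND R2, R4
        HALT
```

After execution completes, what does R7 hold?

after MOV R7, 38: R7=38
after MOV R4, 13: R4=13
after MOV R2, 7: R2=7
after MOV R5, 16: R5=16
STORE R5, [8] → M[8]=16
after ADD R2, R7: R2=7+38=45
after LOAD R5, [52]: R5=M[52]=31
after SUB R2, 4: R2=45-4=41
after XOR R2, 1: R2=41^1=40
after LOAD R4, [52]: R4=M[52]=31
after AND R7, 31: R7=38&31=6
after AND R2, R4: R2=40&31=8
halt.

6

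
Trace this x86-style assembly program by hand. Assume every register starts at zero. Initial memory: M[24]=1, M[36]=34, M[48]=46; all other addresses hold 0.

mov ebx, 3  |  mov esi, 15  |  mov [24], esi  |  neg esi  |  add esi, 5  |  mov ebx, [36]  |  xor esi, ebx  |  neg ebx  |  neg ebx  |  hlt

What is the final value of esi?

ebx=3
esi=15
mov [24], esi → M[24]=15
esi=-(15)=-15
esi=(-15)+5=-10
ebx=M[36]=34
esi=(-10)^34=-44
ebx=-(34)=-34
ebx=-(-34)=34
halt.

-44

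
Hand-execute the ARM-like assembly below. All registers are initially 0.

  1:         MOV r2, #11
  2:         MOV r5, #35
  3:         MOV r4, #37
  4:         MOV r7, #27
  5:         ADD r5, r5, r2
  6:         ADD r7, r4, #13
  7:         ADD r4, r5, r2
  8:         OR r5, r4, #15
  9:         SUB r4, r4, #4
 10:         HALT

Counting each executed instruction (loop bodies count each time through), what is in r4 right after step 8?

57

MOV r2, #11 → r2=11
MOV r5, #35 → r5=35
MOV r4, #37 → r4=37
MOV r7, #27 → r7=27
ADD r5, r5, r2 → r5=35+11=46
ADD r7, r4, #13 → r7=37+13=50
ADD r4, r5, r2 → r4=46+11=57
OR r5, r4, #15 → r5=57|15=63
After step 8: r4 = 57.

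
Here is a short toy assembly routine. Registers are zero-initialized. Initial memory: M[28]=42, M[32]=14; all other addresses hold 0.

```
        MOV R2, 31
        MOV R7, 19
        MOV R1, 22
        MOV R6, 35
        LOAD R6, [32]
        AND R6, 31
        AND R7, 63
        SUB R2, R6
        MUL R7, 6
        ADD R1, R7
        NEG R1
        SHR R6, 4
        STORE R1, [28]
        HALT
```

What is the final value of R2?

17

R2=31
R7=19
R1=22
R6=35
R6=M[32]=14
R6=14&31=14
R7=19&63=19
R2=31-14=17
R7=19*6=114
R1=22+114=136
R1=-(136)=-136
R6=14>>4=0
STORE R1, [28] → M[28]=-136
halt.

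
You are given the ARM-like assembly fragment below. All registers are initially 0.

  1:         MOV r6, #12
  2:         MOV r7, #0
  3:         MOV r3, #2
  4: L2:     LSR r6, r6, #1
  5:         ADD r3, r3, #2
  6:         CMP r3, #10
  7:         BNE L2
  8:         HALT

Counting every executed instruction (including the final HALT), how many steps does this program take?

r6=12
r7=0
r3=2
r6=12>>1=6
r3=2+2=4
CMP r3, #10  (cmp 4,10)
BNE L2: taken
r6=6>>1=3
r3=4+2=6
CMP r3, #10  (cmp 6,10)
BNE L2: taken
r6=3>>1=1
r3=6+2=8
CMP r3, #10  (cmp 8,10)
BNE L2: taken
r6=1>>1=0
r3=8+2=10
CMP r3, #10  (cmp 10,10)
BNE L2: not taken
halt.
Total executed instructions: 20.

20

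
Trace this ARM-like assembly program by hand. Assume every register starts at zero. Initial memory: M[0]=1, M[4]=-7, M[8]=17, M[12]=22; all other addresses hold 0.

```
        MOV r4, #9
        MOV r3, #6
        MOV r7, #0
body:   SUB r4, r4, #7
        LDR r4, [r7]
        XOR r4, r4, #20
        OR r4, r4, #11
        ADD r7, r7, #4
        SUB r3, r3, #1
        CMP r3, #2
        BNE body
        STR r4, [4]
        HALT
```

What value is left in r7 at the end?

16

MOV r4, #9 → r4=9
MOV r3, #6 → r3=6
MOV r7, #0 → r7=0
SUB r4, r4, #7 → r4=9-7=2
LDR r4, [r7] → r4=M[0]=1
XOR r4, r4, #20 → r4=1^20=21
OR r4, r4, #11 → r4=21|11=31
ADD r7, r7, #4 → r7=0+4=4
SUB r3, r3, #1 → r3=6-1=5
CMP r3, #2  (cmp 5,2)
BNE body: taken
SUB r4, r4, #7 → r4=31-7=24
LDR r4, [r7] → r4=M[4]=-7
XOR r4, r4, #20 → r4=(-7)^20=-19
OR r4, r4, #11 → r4=(-19)|11=-17
ADD r7, r7, #4 → r7=4+4=8
SUB r3, r3, #1 → r3=5-1=4
CMP r3, #2  (cmp 4,2)
BNE body: taken
SUB r4, r4, #7 → r4=(-17)-7=-24
LDR r4, [r7] → r4=M[8]=17
XOR r4, r4, #20 → r4=17^20=5
OR r4, r4, #11 → r4=5|11=15
ADD r7, r7, #4 → r7=8+4=12
SUB r3, r3, #1 → r3=4-1=3
CMP r3, #2  (cmp 3,2)
BNE body: taken
SUB r4, r4, #7 → r4=15-7=8
LDR r4, [r7] → r4=M[12]=22
XOR r4, r4, #20 → r4=22^20=2
OR r4, r4, #11 → r4=2|11=11
ADD r7, r7, #4 → r7=12+4=16
SUB r3, r3, #1 → r3=3-1=2
CMP r3, #2  (cmp 2,2)
BNE body: not taken
STR r4, [4] → M[4]=11
halt.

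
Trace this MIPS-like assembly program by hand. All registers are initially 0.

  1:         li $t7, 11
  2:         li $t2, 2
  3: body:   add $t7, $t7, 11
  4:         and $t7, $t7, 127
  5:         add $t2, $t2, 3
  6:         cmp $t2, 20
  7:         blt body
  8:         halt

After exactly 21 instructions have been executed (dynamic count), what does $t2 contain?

14

after li $t7, 11: $t7=11
after li $t2, 2: $t2=2
after add $t7, $t7, 11: $t7=11+11=22
after and $t7, $t7, 127: $t7=22&127=22
after add $t2, $t2, 3: $t2=2+3=5
cmp $t2, 20  (cmp 5,20)
blt body: taken
after add $t7, $t7, 11: $t7=22+11=33
after and $t7, $t7, 127: $t7=33&127=33
after add $t2, $t2, 3: $t2=5+3=8
cmp $t2, 20  (cmp 8,20)
blt body: taken
after add $t7, $t7, 11: $t7=33+11=44
after and $t7, $t7, 127: $t7=44&127=44
after add $t2, $t2, 3: $t2=8+3=11
cmp $t2, 20  (cmp 11,20)
blt body: taken
after add $t7, $t7, 11: $t7=44+11=55
after and $t7, $t7, 127: $t7=55&127=55
after add $t2, $t2, 3: $t2=11+3=14
cmp $t2, 20  (cmp 14,20)
After step 21: $t2 = 14.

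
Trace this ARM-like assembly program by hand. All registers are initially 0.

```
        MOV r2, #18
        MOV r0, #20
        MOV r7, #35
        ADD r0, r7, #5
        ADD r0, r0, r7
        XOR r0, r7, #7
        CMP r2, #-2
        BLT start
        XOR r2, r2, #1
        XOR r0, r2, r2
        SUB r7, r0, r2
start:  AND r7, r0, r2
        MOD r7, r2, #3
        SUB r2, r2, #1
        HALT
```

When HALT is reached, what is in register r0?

0

r2=18
r0=20
r7=35
r0=35+5=40
r0=40+35=75
r0=35^7=36
CMP r2, #-2  (cmp 18,-2)
BLT start: not taken
r2=18^1=19
r0=19^19=0
r7=0-19=-19
r7=0&19=0
r7=19%3=1
r2=19-1=18
halt.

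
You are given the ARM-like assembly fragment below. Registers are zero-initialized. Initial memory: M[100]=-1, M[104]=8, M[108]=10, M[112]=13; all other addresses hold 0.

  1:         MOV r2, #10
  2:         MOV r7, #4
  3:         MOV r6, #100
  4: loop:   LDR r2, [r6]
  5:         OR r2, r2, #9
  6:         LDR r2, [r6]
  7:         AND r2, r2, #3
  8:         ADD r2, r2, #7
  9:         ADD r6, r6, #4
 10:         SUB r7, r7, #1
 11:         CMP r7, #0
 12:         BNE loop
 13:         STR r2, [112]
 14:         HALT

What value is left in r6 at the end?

116

r2=10
r7=4
r6=100
r2=M[100]=-1
r2=(-1)|9=-1
r2=M[100]=-1
r2=(-1)&3=3
r2=3+7=10
r6=100+4=104
r7=4-1=3
CMP r7, #0  (cmp 3,0)
BNE loop: taken
r2=M[104]=8
r2=8|9=9
r2=M[104]=8
r2=8&3=0
r2=0+7=7
r6=104+4=108
r7=3-1=2
CMP r7, #0  (cmp 2,0)
BNE loop: taken
r2=M[108]=10
r2=10|9=11
r2=M[108]=10
r2=10&3=2
r2=2+7=9
r6=108+4=112
r7=2-1=1
CMP r7, #0  (cmp 1,0)
BNE loop: taken
r2=M[112]=13
r2=13|9=13
r2=M[112]=13
r2=13&3=1
r2=1+7=8
r6=112+4=116
r7=1-1=0
CMP r7, #0  (cmp 0,0)
BNE loop: not taken
STR r2, [112] → M[112]=8
halt.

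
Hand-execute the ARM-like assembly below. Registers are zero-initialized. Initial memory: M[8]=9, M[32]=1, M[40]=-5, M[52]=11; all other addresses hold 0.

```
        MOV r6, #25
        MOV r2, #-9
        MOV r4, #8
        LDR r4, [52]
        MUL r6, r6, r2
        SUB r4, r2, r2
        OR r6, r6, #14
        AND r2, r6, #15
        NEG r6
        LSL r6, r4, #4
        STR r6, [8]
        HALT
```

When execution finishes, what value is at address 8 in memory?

0

MOV r6, #25 → r6=25
MOV r2, #-9 → r2=-9
MOV r4, #8 → r4=8
LDR r4, [52] → r4=M[52]=11
MUL r6, r6, r2 → r6=25*(-9)=-225
SUB r4, r2, r2 → r4=(-9)-(-9)=0
OR r6, r6, #14 → r6=(-225)|14=-225
AND r2, r6, #15 → r2=(-225)&15=15
NEG r6 → r6=-(-225)=225
LSL r6, r4, #4 → r6=0<<4=0
STR r6, [8] → M[8]=0
halt.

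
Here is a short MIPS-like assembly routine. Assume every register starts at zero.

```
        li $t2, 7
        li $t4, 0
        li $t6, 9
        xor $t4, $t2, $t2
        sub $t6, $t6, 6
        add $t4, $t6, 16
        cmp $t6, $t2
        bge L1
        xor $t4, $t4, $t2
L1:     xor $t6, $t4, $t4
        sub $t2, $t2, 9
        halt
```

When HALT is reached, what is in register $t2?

$t2=7
$t4=0
$t6=9
$t4=7^7=0
$t6=9-6=3
$t4=3+16=19
cmp $t6, $t2  (cmp 3,7)
bge L1: not taken
$t4=19^7=20
$t6=20^20=0
$t2=7-9=-2
halt.

-2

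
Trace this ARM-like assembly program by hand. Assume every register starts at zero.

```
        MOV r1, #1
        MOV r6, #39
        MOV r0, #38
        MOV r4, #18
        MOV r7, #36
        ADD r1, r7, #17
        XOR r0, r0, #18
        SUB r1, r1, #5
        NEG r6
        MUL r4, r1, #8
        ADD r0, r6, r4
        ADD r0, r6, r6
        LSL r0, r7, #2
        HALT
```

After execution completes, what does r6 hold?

-39

MOV r1, #1 → r1=1
MOV r6, #39 → r6=39
MOV r0, #38 → r0=38
MOV r4, #18 → r4=18
MOV r7, #36 → r7=36
ADD r1, r7, #17 → r1=36+17=53
XOR r0, r0, #18 → r0=38^18=52
SUB r1, r1, #5 → r1=53-5=48
NEG r6 → r6=-(39)=-39
MUL r4, r1, #8 → r4=48*8=384
ADD r0, r6, r4 → r0=(-39)+384=345
ADD r0, r6, r6 → r0=(-39)+(-39)=-78
LSL r0, r7, #2 → r0=36<<2=144
halt.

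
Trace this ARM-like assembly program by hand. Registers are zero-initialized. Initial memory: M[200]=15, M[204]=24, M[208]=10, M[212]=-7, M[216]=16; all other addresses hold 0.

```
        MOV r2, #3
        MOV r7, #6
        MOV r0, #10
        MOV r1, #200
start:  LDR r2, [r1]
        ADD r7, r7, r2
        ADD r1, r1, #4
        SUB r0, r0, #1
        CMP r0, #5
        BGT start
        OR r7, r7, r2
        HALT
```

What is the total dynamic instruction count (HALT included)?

36

MOV r2, #3 → r2=3
MOV r7, #6 → r7=6
MOV r0, #10 → r0=10
MOV r1, #200 → r1=200
LDR r2, [r1] → r2=M[200]=15
ADD r7, r7, r2 → r7=6+15=21
ADD r1, r1, #4 → r1=200+4=204
SUB r0, r0, #1 → r0=10-1=9
CMP r0, #5  (cmp 9,5)
BGT start: taken
LDR r2, [r1] → r2=M[204]=24
ADD r7, r7, r2 → r7=21+24=45
ADD r1, r1, #4 → r1=204+4=208
SUB r0, r0, #1 → r0=9-1=8
CMP r0, #5  (cmp 8,5)
BGT start: taken
LDR r2, [r1] → r2=M[208]=10
ADD r7, r7, r2 → r7=45+10=55
ADD r1, r1, #4 → r1=208+4=212
SUB r0, r0, #1 → r0=8-1=7
CMP r0, #5  (cmp 7,5)
BGT start: taken
LDR r2, [r1] → r2=M[212]=-7
ADD r7, r7, r2 → r7=55+(-7)=48
ADD r1, r1, #4 → r1=212+4=216
SUB r0, r0, #1 → r0=7-1=6
CMP r0, #5  (cmp 6,5)
BGT start: taken
LDR r2, [r1] → r2=M[216]=16
ADD r7, r7, r2 → r7=48+16=64
ADD r1, r1, #4 → r1=216+4=220
SUB r0, r0, #1 → r0=6-1=5
CMP r0, #5  (cmp 5,5)
BGT start: not taken
OR r7, r7, r2 → r7=64|16=80
halt.
Total executed instructions: 36.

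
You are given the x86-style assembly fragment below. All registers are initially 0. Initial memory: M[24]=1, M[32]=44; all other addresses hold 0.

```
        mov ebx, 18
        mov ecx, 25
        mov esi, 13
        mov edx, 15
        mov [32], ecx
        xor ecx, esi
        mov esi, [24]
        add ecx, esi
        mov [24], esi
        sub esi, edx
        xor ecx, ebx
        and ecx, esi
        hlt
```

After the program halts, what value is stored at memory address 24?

after mov ebx, 18: ebx=18
after mov ecx, 25: ecx=25
after mov esi, 13: esi=13
after mov edx, 15: edx=15
mov [32], ecx → M[32]=25
after xor ecx, esi: ecx=25^13=20
after mov esi, [24]: esi=M[24]=1
after add ecx, esi: ecx=20+1=21
mov [24], esi → M[24]=1
after sub esi, edx: esi=1-15=-14
after xor ecx, ebx: ecx=21^18=7
after and ecx, esi: ecx=7&(-14)=2
halt.

1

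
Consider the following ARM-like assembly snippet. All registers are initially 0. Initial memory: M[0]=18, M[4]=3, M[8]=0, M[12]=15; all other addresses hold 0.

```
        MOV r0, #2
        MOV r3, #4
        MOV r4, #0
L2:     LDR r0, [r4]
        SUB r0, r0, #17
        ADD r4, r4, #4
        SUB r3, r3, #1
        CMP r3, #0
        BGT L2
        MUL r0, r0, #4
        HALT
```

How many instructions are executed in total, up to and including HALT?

29

MOV r0, #2 → r0=2
MOV r3, #4 → r3=4
MOV r4, #0 → r4=0
LDR r0, [r4] → r0=M[0]=18
SUB r0, r0, #17 → r0=18-17=1
ADD r4, r4, #4 → r4=0+4=4
SUB r3, r3, #1 → r3=4-1=3
CMP r3, #0  (cmp 3,0)
BGT L2: taken
LDR r0, [r4] → r0=M[4]=3
SUB r0, r0, #17 → r0=3-17=-14
ADD r4, r4, #4 → r4=4+4=8
SUB r3, r3, #1 → r3=3-1=2
CMP r3, #0  (cmp 2,0)
BGT L2: taken
LDR r0, [r4] → r0=M[8]=0
SUB r0, r0, #17 → r0=0-17=-17
ADD r4, r4, #4 → r4=8+4=12
SUB r3, r3, #1 → r3=2-1=1
CMP r3, #0  (cmp 1,0)
BGT L2: taken
LDR r0, [r4] → r0=M[12]=15
SUB r0, r0, #17 → r0=15-17=-2
ADD r4, r4, #4 → r4=12+4=16
SUB r3, r3, #1 → r3=1-1=0
CMP r3, #0  (cmp 0,0)
BGT L2: not taken
MUL r0, r0, #4 → r0=(-2)*4=-8
halt.
Total executed instructions: 29.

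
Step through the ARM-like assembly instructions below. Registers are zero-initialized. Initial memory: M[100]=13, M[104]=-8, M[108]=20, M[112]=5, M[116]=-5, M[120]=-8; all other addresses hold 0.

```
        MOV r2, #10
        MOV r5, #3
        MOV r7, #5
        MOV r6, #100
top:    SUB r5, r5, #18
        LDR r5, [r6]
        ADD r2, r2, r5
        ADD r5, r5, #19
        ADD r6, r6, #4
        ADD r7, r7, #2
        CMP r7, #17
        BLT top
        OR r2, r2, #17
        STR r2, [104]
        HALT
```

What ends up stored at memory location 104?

27

after MOV r2, #10: r2=10
after MOV r5, #3: r5=3
after MOV r7, #5: r7=5
after MOV r6, #100: r6=100
after SUB r5, r5, #18: r5=3-18=-15
after LDR r5, [r6]: r5=M[100]=13
after ADD r2, r2, r5: r2=10+13=23
after ADD r5, r5, #19: r5=13+19=32
after ADD r6, r6, #4: r6=100+4=104
after ADD r7, r7, #2: r7=5+2=7
CMP r7, #17  (cmp 7,17)
BLT top: taken
after SUB r5, r5, #18: r5=32-18=14
after LDR r5, [r6]: r5=M[104]=-8
after ADD r2, r2, r5: r2=23+(-8)=15
after ADD r5, r5, #19: r5=(-8)+19=11
after ADD r6, r6, #4: r6=104+4=108
after ADD r7, r7, #2: r7=7+2=9
CMP r7, #17  (cmp 9,17)
BLT top: taken
after SUB r5, r5, #18: r5=11-18=-7
after LDR r5, [r6]: r5=M[108]=20
after ADD r2, r2, r5: r2=15+20=35
after ADD r5, r5, #19: r5=20+19=39
after ADD r6, r6, #4: r6=108+4=112
after ADD r7, r7, #2: r7=9+2=11
CMP r7, #17  (cmp 11,17)
BLT top: taken
after SUB r5, r5, #18: r5=39-18=21
after LDR r5, [r6]: r5=M[112]=5
after ADD r2, r2, r5: r2=35+5=40
after ADD r5, r5, #19: r5=5+19=24
after ADD r6, r6, #4: r6=112+4=116
after ADD r7, r7, #2: r7=11+2=13
CMP r7, #17  (cmp 13,17)
BLT top: taken
after SUB r5, r5, #18: r5=24-18=6
after LDR r5, [r6]: r5=M[116]=-5
after ADD r2, r2, r5: r2=40+(-5)=35
after ADD r5, r5, #19: r5=(-5)+19=14
after ADD r6, r6, #4: r6=116+4=120
after ADD r7, r7, #2: r7=13+2=15
CMP r7, #17  (cmp 15,17)
BLT top: taken
after SUB r5, r5, #18: r5=14-18=-4
after LDR r5, [r6]: r5=M[120]=-8
after ADD r2, r2, r5: r2=35+(-8)=27
after ADD r5, r5, #19: r5=(-8)+19=11
after ADD r6, r6, #4: r6=120+4=124
after ADD r7, r7, #2: r7=15+2=17
CMP r7, #17  (cmp 17,17)
BLT top: not taken
after OR r2, r2, #17: r2=27|17=27
STR r2, [104] → M[104]=27
halt.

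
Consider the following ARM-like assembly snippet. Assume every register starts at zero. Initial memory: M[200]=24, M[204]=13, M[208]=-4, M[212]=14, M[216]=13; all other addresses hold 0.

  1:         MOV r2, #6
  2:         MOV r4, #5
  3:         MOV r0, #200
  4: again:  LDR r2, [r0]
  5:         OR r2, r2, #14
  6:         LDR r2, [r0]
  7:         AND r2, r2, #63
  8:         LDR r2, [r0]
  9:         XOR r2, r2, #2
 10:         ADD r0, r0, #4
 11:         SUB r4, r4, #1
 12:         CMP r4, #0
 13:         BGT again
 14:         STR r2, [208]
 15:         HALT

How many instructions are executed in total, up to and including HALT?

55

MOV r2, #6 → r2=6
MOV r4, #5 → r4=5
MOV r0, #200 → r0=200
LDR r2, [r0] → r2=M[200]=24
OR r2, r2, #14 → r2=24|14=30
LDR r2, [r0] → r2=M[200]=24
AND r2, r2, #63 → r2=24&63=24
LDR r2, [r0] → r2=M[200]=24
XOR r2, r2, #2 → r2=24^2=26
ADD r0, r0, #4 → r0=200+4=204
SUB r4, r4, #1 → r4=5-1=4
CMP r4, #0  (cmp 4,0)
BGT again: taken
LDR r2, [r0] → r2=M[204]=13
OR r2, r2, #14 → r2=13|14=15
LDR r2, [r0] → r2=M[204]=13
AND r2, r2, #63 → r2=13&63=13
LDR r2, [r0] → r2=M[204]=13
XOR r2, r2, #2 → r2=13^2=15
ADD r0, r0, #4 → r0=204+4=208
SUB r4, r4, #1 → r4=4-1=3
CMP r4, #0  (cmp 3,0)
BGT again: taken
LDR r2, [r0] → r2=M[208]=-4
OR r2, r2, #14 → r2=(-4)|14=-2
LDR r2, [r0] → r2=M[208]=-4
AND r2, r2, #63 → r2=(-4)&63=60
LDR r2, [r0] → r2=M[208]=-4
XOR r2, r2, #2 → r2=(-4)^2=-2
ADD r0, r0, #4 → r0=208+4=212
SUB r4, r4, #1 → r4=3-1=2
CMP r4, #0  (cmp 2,0)
BGT again: taken
LDR r2, [r0] → r2=M[212]=14
OR r2, r2, #14 → r2=14|14=14
LDR r2, [r0] → r2=M[212]=14
AND r2, r2, #63 → r2=14&63=14
LDR r2, [r0] → r2=M[212]=14
XOR r2, r2, #2 → r2=14^2=12
ADD r0, r0, #4 → r0=212+4=216
SUB r4, r4, #1 → r4=2-1=1
CMP r4, #0  (cmp 1,0)
BGT again: taken
LDR r2, [r0] → r2=M[216]=13
OR r2, r2, #14 → r2=13|14=15
LDR r2, [r0] → r2=M[216]=13
AND r2, r2, #63 → r2=13&63=13
LDR r2, [r0] → r2=M[216]=13
XOR r2, r2, #2 → r2=13^2=15
ADD r0, r0, #4 → r0=216+4=220
SUB r4, r4, #1 → r4=1-1=0
CMP r4, #0  (cmp 0,0)
BGT again: not taken
STR r2, [208] → M[208]=15
halt.
Total executed instructions: 55.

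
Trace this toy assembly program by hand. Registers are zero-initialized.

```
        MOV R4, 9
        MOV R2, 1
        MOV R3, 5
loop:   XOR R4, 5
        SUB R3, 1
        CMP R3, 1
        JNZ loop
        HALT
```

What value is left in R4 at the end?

9

R4=9
R2=1
R3=5
R4=9^5=12
R3=5-1=4
CMP R3, 1  (cmp 4,1)
JNZ loop: taken
R4=12^5=9
R3=4-1=3
CMP R3, 1  (cmp 3,1)
JNZ loop: taken
R4=9^5=12
R3=3-1=2
CMP R3, 1  (cmp 2,1)
JNZ loop: taken
R4=12^5=9
R3=2-1=1
CMP R3, 1  (cmp 1,1)
JNZ loop: not taken
halt.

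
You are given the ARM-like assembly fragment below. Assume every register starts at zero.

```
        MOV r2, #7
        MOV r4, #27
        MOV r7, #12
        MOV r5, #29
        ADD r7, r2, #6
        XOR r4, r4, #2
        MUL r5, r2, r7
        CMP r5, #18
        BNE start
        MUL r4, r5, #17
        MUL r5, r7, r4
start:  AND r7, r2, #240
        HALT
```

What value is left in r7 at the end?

0

MOV r2, #7 → r2=7
MOV r4, #27 → r4=27
MOV r7, #12 → r7=12
MOV r5, #29 → r5=29
ADD r7, r2, #6 → r7=7+6=13
XOR r4, r4, #2 → r4=27^2=25
MUL r5, r2, r7 → r5=7*13=91
CMP r5, #18  (cmp 91,18)
BNE start: taken
AND r7, r2, #240 → r7=7&240=0
halt.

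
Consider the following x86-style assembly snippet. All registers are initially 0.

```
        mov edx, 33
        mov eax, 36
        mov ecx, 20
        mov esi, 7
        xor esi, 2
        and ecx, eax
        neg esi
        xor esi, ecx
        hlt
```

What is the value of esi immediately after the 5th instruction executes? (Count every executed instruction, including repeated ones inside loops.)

5

edx=33
eax=36
ecx=20
esi=7
esi=7^2=5
After step 5: esi = 5.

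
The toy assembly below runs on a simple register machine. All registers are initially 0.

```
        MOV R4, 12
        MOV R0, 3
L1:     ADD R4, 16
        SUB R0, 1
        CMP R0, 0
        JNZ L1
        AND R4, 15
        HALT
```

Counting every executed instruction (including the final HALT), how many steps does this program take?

after MOV R4, 12: R4=12
after MOV R0, 3: R0=3
after ADD R4, 16: R4=12+16=28
after SUB R0, 1: R0=3-1=2
CMP R0, 0  (cmp 2,0)
JNZ L1: taken
after ADD R4, 16: R4=28+16=44
after SUB R0, 1: R0=2-1=1
CMP R0, 0  (cmp 1,0)
JNZ L1: taken
after ADD R4, 16: R4=44+16=60
after SUB R0, 1: R0=1-1=0
CMP R0, 0  (cmp 0,0)
JNZ L1: not taken
after AND R4, 15: R4=60&15=12
halt.
Total executed instructions: 16.

16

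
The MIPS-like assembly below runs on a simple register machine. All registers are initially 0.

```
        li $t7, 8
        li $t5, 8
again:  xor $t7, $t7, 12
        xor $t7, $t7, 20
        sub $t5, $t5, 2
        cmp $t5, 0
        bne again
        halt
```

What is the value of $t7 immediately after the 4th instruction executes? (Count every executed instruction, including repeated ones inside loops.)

16

after li $t7, 8: $t7=8
after li $t5, 8: $t5=8
after xor $t7, $t7, 12: $t7=8^12=4
after xor $t7, $t7, 20: $t7=4^20=16
After step 4: $t7 = 16.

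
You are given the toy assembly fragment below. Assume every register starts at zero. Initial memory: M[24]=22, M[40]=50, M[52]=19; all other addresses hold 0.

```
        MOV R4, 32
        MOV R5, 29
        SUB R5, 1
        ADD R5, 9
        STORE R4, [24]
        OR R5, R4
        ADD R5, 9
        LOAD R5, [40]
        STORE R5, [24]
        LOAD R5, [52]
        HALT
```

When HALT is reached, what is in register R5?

19

R4=32
R5=29
R5=29-1=28
R5=28+9=37
STORE R4, [24] → M[24]=32
R5=37|32=37
R5=37+9=46
R5=M[40]=50
STORE R5, [24] → M[24]=50
R5=M[52]=19
halt.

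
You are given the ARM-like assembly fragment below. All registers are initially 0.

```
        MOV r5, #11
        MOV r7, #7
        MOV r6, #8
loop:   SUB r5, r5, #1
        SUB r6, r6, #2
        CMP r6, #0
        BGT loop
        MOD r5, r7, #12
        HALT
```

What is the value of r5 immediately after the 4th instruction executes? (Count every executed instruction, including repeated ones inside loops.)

r5=11
r7=7
r6=8
r5=11-1=10
After step 4: r5 = 10.

10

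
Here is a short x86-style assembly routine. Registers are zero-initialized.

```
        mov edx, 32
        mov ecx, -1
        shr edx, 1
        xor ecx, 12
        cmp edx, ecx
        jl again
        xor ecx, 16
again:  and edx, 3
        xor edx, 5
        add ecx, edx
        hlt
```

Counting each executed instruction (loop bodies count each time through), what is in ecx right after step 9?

mov edx, 32 → edx=32
mov ecx, -1 → ecx=-1
shr edx, 1 → edx=32>>1=16
xor ecx, 12 → ecx=(-1)^12=-13
cmp edx, ecx  (cmp 16,-13)
jl again: not taken
xor ecx, 16 → ecx=(-13)^16=-29
and edx, 3 → edx=16&3=0
xor edx, 5 → edx=0^5=5
After step 9: ecx = -29.

-29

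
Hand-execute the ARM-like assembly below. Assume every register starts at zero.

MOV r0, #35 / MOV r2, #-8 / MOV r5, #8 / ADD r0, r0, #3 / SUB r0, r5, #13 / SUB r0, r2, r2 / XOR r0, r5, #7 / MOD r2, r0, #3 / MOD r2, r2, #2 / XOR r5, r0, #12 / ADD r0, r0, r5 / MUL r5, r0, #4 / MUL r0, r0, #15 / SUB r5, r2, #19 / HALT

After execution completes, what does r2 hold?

0

MOV r0, #35 → r0=35
MOV r2, #-8 → r2=-8
MOV r5, #8 → r5=8
ADD r0, r0, #3 → r0=35+3=38
SUB r0, r5, #13 → r0=8-13=-5
SUB r0, r2, r2 → r0=(-8)-(-8)=0
XOR r0, r5, #7 → r0=8^7=15
MOD r2, r0, #3 → r2=15%3=0
MOD r2, r2, #2 → r2=0%2=0
XOR r5, r0, #12 → r5=15^12=3
ADD r0, r0, r5 → r0=15+3=18
MUL r5, r0, #4 → r5=18*4=72
MUL r0, r0, #15 → r0=18*15=270
SUB r5, r2, #19 → r5=0-19=-19
halt.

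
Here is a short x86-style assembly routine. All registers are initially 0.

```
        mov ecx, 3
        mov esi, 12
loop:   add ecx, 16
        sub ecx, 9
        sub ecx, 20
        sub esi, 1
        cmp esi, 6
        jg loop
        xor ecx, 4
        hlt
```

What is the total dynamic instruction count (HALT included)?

after mov ecx, 3: ecx=3
after mov esi, 12: esi=12
after add ecx, 16: ecx=3+16=19
after sub ecx, 9: ecx=19-9=10
after sub ecx, 20: ecx=10-20=-10
after sub esi, 1: esi=12-1=11
cmp esi, 6  (cmp 11,6)
jg loop: taken
after add ecx, 16: ecx=(-10)+16=6
after sub ecx, 9: ecx=6-9=-3
after sub ecx, 20: ecx=(-3)-20=-23
after sub esi, 1: esi=11-1=10
cmp esi, 6  (cmp 10,6)
jg loop: taken
after add ecx, 16: ecx=(-23)+16=-7
after sub ecx, 9: ecx=(-7)-9=-16
after sub ecx, 20: ecx=(-16)-20=-36
after sub esi, 1: esi=10-1=9
cmp esi, 6  (cmp 9,6)
jg loop: taken
after add ecx, 16: ecx=(-36)+16=-20
after sub ecx, 9: ecx=(-20)-9=-29
after sub ecx, 20: ecx=(-29)-20=-49
after sub esi, 1: esi=9-1=8
cmp esi, 6  (cmp 8,6)
jg loop: taken
after add ecx, 16: ecx=(-49)+16=-33
after sub ecx, 9: ecx=(-33)-9=-42
after sub ecx, 20: ecx=(-42)-20=-62
after sub esi, 1: esi=8-1=7
cmp esi, 6  (cmp 7,6)
jg loop: taken
after add ecx, 16: ecx=(-62)+16=-46
after sub ecx, 9: ecx=(-46)-9=-55
after sub ecx, 20: ecx=(-55)-20=-75
after sub esi, 1: esi=7-1=6
cmp esi, 6  (cmp 6,6)
jg loop: not taken
after xor ecx, 4: ecx=(-75)^4=-79
halt.
Total executed instructions: 40.

40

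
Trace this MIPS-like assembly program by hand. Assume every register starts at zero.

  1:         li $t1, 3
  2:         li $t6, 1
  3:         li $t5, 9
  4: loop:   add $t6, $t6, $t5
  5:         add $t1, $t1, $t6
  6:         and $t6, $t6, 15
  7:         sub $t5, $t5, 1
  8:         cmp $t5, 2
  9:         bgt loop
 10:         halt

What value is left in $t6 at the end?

11

after li $t1, 3: $t1=3
after li $t6, 1: $t6=1
after li $t5, 9: $t5=9
after add $t6, $t6, $t5: $t6=1+9=10
after add $t1, $t1, $t6: $t1=3+10=13
after and $t6, $t6, 15: $t6=10&15=10
after sub $t5, $t5, 1: $t5=9-1=8
cmp $t5, 2  (cmp 8,2)
bgt loop: taken
after add $t6, $t6, $t5: $t6=10+8=18
after add $t1, $t1, $t6: $t1=13+18=31
after and $t6, $t6, 15: $t6=18&15=2
after sub $t5, $t5, 1: $t5=8-1=7
cmp $t5, 2  (cmp 7,2)
bgt loop: taken
after add $t6, $t6, $t5: $t6=2+7=9
after add $t1, $t1, $t6: $t1=31+9=40
after and $t6, $t6, 15: $t6=9&15=9
after sub $t5, $t5, 1: $t5=7-1=6
cmp $t5, 2  (cmp 6,2)
bgt loop: taken
after add $t6, $t6, $t5: $t6=9+6=15
after add $t1, $t1, $t6: $t1=40+15=55
after and $t6, $t6, 15: $t6=15&15=15
after sub $t5, $t5, 1: $t5=6-1=5
cmp $t5, 2  (cmp 5,2)
bgt loop: taken
after add $t6, $t6, $t5: $t6=15+5=20
after add $t1, $t1, $t6: $t1=55+20=75
after and $t6, $t6, 15: $t6=20&15=4
after sub $t5, $t5, 1: $t5=5-1=4
cmp $t5, 2  (cmp 4,2)
bgt loop: taken
after add $t6, $t6, $t5: $t6=4+4=8
after add $t1, $t1, $t6: $t1=75+8=83
after and $t6, $t6, 15: $t6=8&15=8
after sub $t5, $t5, 1: $t5=4-1=3
cmp $t5, 2  (cmp 3,2)
bgt loop: taken
after add $t6, $t6, $t5: $t6=8+3=11
after add $t1, $t1, $t6: $t1=83+11=94
after and $t6, $t6, 15: $t6=11&15=11
after sub $t5, $t5, 1: $t5=3-1=2
cmp $t5, 2  (cmp 2,2)
bgt loop: not taken
halt.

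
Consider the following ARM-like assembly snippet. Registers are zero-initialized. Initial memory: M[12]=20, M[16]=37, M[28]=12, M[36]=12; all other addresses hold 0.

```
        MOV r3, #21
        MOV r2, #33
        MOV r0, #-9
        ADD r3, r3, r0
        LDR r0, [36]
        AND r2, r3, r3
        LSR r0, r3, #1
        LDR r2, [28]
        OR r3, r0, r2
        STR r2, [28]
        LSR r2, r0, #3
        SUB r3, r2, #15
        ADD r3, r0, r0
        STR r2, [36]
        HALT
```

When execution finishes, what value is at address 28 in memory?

12

r3=21
r2=33
r0=-9
r3=21+(-9)=12
r0=M[36]=12
r2=12&12=12
r0=12>>1=6
r2=M[28]=12
r3=6|12=14
STR r2, [28] → M[28]=12
r2=6>>3=0
r3=0-15=-15
r3=6+6=12
STR r2, [36] → M[36]=0
halt.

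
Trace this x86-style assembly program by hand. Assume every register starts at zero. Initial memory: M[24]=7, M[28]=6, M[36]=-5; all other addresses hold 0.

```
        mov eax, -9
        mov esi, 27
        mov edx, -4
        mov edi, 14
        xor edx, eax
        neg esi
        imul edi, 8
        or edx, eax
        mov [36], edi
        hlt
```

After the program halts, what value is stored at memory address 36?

112

mov eax, -9 → eax=-9
mov esi, 27 → esi=27
mov edx, -4 → edx=-4
mov edi, 14 → edi=14
xor edx, eax → edx=(-4)^(-9)=11
neg esi → esi=-(27)=-27
imul edi, 8 → edi=14*8=112
or edx, eax → edx=11|(-9)=-1
mov [36], edi → M[36]=112
halt.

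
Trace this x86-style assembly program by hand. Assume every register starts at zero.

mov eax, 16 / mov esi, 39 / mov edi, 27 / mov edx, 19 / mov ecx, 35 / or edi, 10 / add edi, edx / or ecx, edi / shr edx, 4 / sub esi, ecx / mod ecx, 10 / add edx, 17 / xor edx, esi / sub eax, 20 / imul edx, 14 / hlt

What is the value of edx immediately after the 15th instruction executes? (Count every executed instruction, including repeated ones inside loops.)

after mov eax, 16: eax=16
after mov esi, 39: esi=39
after mov edi, 27: edi=27
after mov edx, 19: edx=19
after mov ecx, 35: ecx=35
after or edi, 10: edi=27|10=27
after add edi, edx: edi=27+19=46
after or ecx, edi: ecx=35|46=47
after shr edx, 4: edx=19>>4=1
after sub esi, ecx: esi=39-47=-8
after mod ecx, 10: ecx=47%10=7
after add edx, 17: edx=1+17=18
after xor edx, esi: edx=18^(-8)=-22
after sub eax, 20: eax=16-20=-4
after imul edx, 14: edx=(-22)*14=-308
After step 15: edx = -308.

-308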